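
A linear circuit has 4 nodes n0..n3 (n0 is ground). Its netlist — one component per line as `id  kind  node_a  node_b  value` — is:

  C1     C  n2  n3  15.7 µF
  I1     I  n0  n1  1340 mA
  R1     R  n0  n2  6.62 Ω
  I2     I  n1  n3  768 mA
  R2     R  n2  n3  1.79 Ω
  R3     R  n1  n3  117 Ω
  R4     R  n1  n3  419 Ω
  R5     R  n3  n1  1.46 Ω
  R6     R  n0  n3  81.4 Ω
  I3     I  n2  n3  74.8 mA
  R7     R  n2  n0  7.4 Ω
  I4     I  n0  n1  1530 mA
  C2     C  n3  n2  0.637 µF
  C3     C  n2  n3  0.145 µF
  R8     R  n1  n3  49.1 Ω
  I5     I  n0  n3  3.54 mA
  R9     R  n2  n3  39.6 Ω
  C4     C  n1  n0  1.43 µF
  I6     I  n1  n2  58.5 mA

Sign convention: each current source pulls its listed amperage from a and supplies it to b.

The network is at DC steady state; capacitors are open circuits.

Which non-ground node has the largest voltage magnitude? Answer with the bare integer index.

Apply KCL at each of the 3 non-ground nodes and solve the resulting linear system.
Node n1: branches {I1, I2, R3, R4, R5, I4, R8, C4, I6} → V_1 = 16.94
Node n2: branches {C1, R1, R2, I3, R7, C2, C3, R9, I6} → V_2 = 9.436
Node n3: branches {C1, I2, R2, R3, R4, R5, R6, I3, C2, C3, R8, I5, R9} → V_3 = 14.09

1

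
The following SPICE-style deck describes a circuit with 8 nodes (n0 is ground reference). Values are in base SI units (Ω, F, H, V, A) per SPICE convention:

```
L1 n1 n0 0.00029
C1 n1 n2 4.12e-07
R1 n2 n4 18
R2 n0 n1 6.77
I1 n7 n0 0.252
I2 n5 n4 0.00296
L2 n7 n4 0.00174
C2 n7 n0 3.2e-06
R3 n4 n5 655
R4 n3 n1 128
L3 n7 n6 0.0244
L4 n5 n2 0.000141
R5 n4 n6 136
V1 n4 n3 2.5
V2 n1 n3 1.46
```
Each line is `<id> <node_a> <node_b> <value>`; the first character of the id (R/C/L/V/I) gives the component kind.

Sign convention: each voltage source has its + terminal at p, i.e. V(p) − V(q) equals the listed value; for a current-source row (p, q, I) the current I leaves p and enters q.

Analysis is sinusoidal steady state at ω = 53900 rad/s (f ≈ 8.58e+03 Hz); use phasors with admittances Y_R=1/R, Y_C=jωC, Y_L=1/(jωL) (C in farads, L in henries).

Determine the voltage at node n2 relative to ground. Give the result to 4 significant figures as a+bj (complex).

Apply KCL at each of the 7 non-ground nodes and solve the resulting linear system.
Node n1: branches {L1, C1, R2, R4, V2} → V_1 = 0.05957+0.1176j
Node n2: branches {C1, R1, L4} → V_2 = 0.9181-0.2158j
Node n3: branches {R4, V1, V2} → V_3 = -1.400+0.1176j
Node n4: branches {R1, I2, L2, R3, R5, V1} → V_4 = 1.100+0.1176j
Node n5: branches {I2, R3, L4} → V_5 = 0.9140-0.2362j
Node n6: branches {L3, R5} → V_6 = 1.234+0.2534j
Node n7: branches {I1, L2, C2, L3} → V_7 = -0.07862+1.556j
Source currents: i(V1)=0.008919-0.005504j, i(V2)=-0.02033+0.005504j

0.9181-0.2158j V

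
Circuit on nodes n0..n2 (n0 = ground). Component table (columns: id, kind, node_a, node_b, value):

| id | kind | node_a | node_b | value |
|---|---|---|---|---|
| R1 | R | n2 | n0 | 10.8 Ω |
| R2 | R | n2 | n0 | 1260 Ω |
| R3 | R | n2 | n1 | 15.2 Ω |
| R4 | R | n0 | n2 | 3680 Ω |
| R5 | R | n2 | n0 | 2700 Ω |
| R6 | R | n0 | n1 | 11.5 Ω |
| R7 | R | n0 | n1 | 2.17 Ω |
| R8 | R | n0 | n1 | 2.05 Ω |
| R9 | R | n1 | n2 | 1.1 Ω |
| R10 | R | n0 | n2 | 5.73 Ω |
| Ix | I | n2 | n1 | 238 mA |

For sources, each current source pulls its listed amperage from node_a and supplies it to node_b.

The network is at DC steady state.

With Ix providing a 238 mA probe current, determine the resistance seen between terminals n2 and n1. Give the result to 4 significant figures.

R_eq = 0.8417 Ω

Apply KCL at each of the 2 non-ground nodes and solve the resulting linear system.
Node n1: branches {R3, R6, R7, R8, R9, Ix} → V_1 = 0.04125
Node n2: branches {R1, R2, R3, R4, R5, R9, R10, Ix} → V_2 = -0.1591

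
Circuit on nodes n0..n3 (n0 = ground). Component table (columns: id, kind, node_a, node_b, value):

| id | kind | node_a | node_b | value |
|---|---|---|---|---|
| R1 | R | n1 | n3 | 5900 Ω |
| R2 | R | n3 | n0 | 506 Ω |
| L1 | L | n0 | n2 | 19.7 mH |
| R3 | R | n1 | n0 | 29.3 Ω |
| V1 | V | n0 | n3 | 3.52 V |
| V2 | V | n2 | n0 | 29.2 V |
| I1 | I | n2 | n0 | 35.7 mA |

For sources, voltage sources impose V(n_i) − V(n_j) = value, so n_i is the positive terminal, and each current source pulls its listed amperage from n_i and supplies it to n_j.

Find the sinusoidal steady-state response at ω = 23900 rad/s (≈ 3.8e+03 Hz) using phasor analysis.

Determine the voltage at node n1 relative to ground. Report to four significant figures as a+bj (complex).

-0.01739+0.000j V

Element admittances at ω=23900 rad/s:
  Y(R1) = 0.0001695+0.000j S between n1,n3
  Y(R2) = 0.001976+0.000j S between n3,n0
  Y(L1) = 0.000-0.002124j S between n0,n2
  Y(R3) = 0.03413+0.000j S between n1,n0
  V1: constraint V(n0)−V(n3) = 3.52
  V2: constraint V(n2)−V(n0) = 29.2
  I1: injects 0.0357 A into n0 (from n2)
Assemble and solve the 5×5 MNA system:
  V(n1)=-0.01739+0.000j  V(n2)=29.20+0.000j  V(n3)=-3.520+0.000j
  i(V1)=-0.007550+0.000j  i(V2)=-0.03570+0.06202j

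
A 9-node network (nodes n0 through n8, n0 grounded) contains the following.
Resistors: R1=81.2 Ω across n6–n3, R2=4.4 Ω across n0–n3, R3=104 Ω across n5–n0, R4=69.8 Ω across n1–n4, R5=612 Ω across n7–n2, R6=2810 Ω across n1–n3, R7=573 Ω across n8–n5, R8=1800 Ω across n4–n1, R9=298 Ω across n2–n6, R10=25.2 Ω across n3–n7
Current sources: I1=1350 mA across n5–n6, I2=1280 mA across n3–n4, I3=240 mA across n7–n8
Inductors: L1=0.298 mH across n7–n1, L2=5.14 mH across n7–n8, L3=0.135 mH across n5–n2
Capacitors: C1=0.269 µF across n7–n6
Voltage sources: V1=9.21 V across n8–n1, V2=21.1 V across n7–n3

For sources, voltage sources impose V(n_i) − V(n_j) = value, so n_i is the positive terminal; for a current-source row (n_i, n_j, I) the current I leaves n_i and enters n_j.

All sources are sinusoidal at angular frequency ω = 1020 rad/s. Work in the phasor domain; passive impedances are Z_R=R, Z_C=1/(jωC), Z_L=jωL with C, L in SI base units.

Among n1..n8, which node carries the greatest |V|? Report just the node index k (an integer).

Element admittances at ω=1020 rad/s:
  Y(R1) = 0.01232+0.000j S between n6,n3
  I1: injects 1.35 A into n6 (from n5)
  Y(R2) = 0.2273+0.000j S between n0,n3
  Y(R3) = 0.009615+0.000j S between n5,n0
  Y(R4) = 0.01433+0.000j S between n1,n4
  I2: injects 1.28 A into n4 (from n3)
  Y(L1) = 0.000-3.290j S between n7,n1
  Y(R5) = 0.001634+0.000j S between n7,n2
  Y(L2) = 0.000-0.1907j S between n7,n8
  Y(R6) = 0.0003559+0.000j S between n1,n3
  Y(R7) = 0.001745+0.000j S between n8,n5
  Y(R8) = 0.0005556+0.000j S between n4,n1
  I3: injects 0.24 A into n8 (from n7)
  Y(L3) = 0.000-7.262j S between n5,n2
  Y(C1) = 0.000+0.0002744j S between n7,n6
  Y(R9) = 0.003356+0.000j S between n2,n6
  Y(R10) = 0.03968+0.000j S between n3,n7
  V1: constraint V(n8)−V(n1) = 9.21
  V2: constraint V(n7)−V(n3) = 21.1
Assemble and solve the 10×10 MNA system:
  V(n1)=23.19+0.3948j  V(n2)=-61.34-0.08723j  V(n3)=2.595+0.007166j  V(n4)=109.2+0.3948j  V(n5)=-61.34-0.1694j  V(n6)=75.03-0.9119j  V(n7)=23.70+0.007166j  V(n8)=32.40+0.3948j
  i(V1)=0.002473+1.660j  i(V2)=0.1331+0.01281j

4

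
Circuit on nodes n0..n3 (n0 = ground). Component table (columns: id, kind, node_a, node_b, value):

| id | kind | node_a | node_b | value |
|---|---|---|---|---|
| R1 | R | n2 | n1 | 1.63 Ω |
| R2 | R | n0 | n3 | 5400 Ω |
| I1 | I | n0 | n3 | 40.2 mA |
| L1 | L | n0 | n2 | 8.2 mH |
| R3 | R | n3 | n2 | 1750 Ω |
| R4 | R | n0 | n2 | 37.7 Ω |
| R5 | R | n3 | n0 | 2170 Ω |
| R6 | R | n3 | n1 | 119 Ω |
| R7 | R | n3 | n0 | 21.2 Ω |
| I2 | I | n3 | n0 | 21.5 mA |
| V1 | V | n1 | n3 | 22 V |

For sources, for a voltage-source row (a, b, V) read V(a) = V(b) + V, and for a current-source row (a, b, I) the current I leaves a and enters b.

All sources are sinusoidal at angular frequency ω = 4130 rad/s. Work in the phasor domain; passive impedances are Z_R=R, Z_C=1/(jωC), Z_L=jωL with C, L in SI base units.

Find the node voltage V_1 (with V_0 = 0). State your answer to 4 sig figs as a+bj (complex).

12.70+4.610j V

Element admittances at ω=4130 rad/s:
  Y(R1) = 0.6135+0.000j S between n2,n1
  Y(R2) = 0.0001852+0.000j S between n0,n3
  I1: injects 0.0402 A into n3 (from n0)
  Y(L1) = 0.000-0.02953j S between n0,n2
  Y(R3) = 0.0005714+0.000j S between n3,n2
  Y(R4) = 0.02653+0.000j S between n0,n2
  Y(R5) = 0.0004608+0.000j S between n3,n0
  Y(R6) = 0.008403+0.000j S between n3,n1
  Y(R7) = 0.04717+0.000j S between n3,n0
  I2: injects 0.0215 A into n0 (from n3)
  V1: constraint V(n1)−V(n3) = 22
Assemble and solve the 4×4 MNA system:
  V(n1)=12.70+4.610j  V(n2)=11.93+4.969j  V(n3)=-9.296+4.610j
  i(V1)=-0.6602+0.2202j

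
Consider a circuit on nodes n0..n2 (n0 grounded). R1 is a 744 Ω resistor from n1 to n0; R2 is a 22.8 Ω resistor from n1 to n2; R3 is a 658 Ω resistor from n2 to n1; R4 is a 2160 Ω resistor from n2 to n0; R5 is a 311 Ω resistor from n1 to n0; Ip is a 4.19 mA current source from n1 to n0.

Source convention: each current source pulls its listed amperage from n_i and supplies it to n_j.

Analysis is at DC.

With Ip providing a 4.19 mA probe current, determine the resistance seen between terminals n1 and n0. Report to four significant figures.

R_eq = 199.3 Ω

MNA unknowns: 2 node voltages V₁..V_2
R1: Y=0.001344 on G[1,0]
R2: Y=0.04386 on G[1,2]
R3: Y=0.001520 on G[2,1]
R4: Y=0.0004630 on G[2,0]
R5: Y=0.003215 on G[1,0]
Ip: z[1]−=0.00419, z[0]+=0.00419
solve → V1=-0.8350, V2=-0.8266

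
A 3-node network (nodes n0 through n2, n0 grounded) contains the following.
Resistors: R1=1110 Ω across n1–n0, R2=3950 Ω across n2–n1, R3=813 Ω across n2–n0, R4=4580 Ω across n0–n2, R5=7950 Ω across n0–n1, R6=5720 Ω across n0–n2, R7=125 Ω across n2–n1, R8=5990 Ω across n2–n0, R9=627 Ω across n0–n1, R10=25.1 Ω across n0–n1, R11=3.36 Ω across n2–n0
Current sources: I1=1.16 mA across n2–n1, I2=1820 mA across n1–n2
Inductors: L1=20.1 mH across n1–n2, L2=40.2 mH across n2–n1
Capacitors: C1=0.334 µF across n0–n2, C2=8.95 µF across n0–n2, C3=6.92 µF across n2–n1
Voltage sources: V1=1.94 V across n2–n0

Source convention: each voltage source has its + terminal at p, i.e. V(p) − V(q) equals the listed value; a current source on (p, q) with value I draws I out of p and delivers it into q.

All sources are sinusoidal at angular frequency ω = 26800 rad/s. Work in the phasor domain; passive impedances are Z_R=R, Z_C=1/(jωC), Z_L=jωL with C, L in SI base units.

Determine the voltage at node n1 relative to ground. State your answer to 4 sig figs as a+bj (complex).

-0.7428+9.663j V

Apply KCL at each of the 2 non-ground nodes and solve the resulting linear system.
Node n1: branches {R1, I1, R2, L1, L2, R5, I2, R7, C3, R9, R10} → V_1 = -0.7428+9.663j
Node n2: branches {I1, R2, L1, R3, L2, R4, C1, R6, I2, R7, R8, C2, C3, R11, V1} → V_2 = 1.940+0.000j
Source currents: i(V1)=-0.5493-0.8930j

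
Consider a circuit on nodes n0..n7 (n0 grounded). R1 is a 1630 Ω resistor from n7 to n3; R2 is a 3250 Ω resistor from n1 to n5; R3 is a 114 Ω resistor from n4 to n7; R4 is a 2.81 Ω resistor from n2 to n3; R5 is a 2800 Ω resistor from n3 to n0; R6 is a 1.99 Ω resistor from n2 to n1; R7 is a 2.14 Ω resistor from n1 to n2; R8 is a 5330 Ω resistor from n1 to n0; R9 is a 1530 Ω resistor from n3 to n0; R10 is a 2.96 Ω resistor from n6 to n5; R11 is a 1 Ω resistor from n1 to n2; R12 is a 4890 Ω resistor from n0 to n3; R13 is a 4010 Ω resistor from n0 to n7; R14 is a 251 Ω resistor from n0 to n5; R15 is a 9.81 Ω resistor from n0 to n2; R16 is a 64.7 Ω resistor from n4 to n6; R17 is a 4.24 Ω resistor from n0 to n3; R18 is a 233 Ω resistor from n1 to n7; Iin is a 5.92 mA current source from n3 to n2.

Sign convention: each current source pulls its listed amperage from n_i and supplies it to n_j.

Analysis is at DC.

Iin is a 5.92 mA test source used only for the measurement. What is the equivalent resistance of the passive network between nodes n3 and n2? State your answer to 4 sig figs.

R_eq = 2.334 Ω

Element admittances at DC:
  Y(R1) = 0.0006135 S between n7,n3
  Y(R2) = 0.0003077 S between n1,n5
  Y(R3) = 0.008772 S between n4,n7
  Y(R4) = 0.3559 S between n2,n3
  Y(R5) = 0.0003571 S between n3,n0
  Y(R6) = 0.5025 S between n2,n1
  Y(R7) = 0.4673 S between n1,n2
  Y(R8) = 0.0001876 S between n1,n0
  Y(R9) = 0.0006536 S between n3,n0
  Y(R10) = 0.3378 S between n6,n5
  Y(R11) = 1.000 S between n1,n2
  Y(R12) = 0.0002045 S between n0,n3
  Y(R13) = 0.0002494 S between n0,n7
  Y(R14) = 0.003984 S between n0,n5
  Y(R15) = 0.1019 S between n0,n2
  Y(R16) = 0.01546 S between n4,n6
  Y(R17) = 0.2358 S between n0,n3
  Y(R18) = 0.004292 S between n1,n7
  Iin: injects 0.00592 A into n2 (from n3)
Assemble and solve the 7×7 MNA system:
  V(n1)=0.009604  V(n2)=0.009616  V(n3)=-0.004203  V(n4)=0.004051  V(n5)=0.003295  V(n6)=0.003328  V(n7)=0.005327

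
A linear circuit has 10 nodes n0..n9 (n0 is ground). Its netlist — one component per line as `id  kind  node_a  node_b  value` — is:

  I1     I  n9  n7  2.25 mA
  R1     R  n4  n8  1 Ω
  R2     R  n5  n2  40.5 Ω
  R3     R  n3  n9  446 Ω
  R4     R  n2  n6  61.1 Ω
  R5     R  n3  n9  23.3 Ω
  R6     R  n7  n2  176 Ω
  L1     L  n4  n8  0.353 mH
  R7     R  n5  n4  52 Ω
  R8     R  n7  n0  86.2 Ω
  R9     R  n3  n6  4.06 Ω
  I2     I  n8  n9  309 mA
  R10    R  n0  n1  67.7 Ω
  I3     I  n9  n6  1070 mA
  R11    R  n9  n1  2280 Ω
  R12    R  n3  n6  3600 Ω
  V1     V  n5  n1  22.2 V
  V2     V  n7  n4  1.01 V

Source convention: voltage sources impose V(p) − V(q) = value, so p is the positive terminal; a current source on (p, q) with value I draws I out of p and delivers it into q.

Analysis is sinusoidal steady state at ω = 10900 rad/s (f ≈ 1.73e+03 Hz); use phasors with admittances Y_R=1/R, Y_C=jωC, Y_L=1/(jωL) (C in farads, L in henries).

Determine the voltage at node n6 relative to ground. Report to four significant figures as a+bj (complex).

43.29+0.000j V

MNA unknowns: 9 node voltages V₁..V_9 plus 2 source currents (V1, V2)
I1: z[9]−=0.00225, z[7]+=0.00225
R1: Y=1.000+0.000j on G[4,8]
R2: Y=0.02469+0.000j on G[5,2]
R3: Y=0.002242+0.000j on G[3,9]
R4: Y=0.01637+0.000j on G[2,6]
R5: Y=0.04292+0.000j on G[3,9]
R6: Y=0.005682+0.000j on G[7,2]
L1: Y=0.000-0.2599j on G[4,8]
R7: Y=0.01923+0.000j on G[5,4]
R8: Y=0.01160+0.000j on G[7,0]
R9: Y=0.2463+0.000j on G[3,6]
I2: z[8]−=0.309, z[9]+=0.309
R10: Y=0.01477+0.000j on G[0,1]
I3: z[9]−=1.07, z[6]+=1.07
R11: Y=0.0004386+0.000j on G[9,1]
R12: Y=0.0002778+0.000j on G[3,6]
V1: row V5−V1=22.2, i_V1 at 5,1
V2: row V7−V4=1.01, i_V2 at 7,4
solve → V1=-4.309+0.000j, V2=25.28+0.000j, V3=40.14+0.000j, V4=4.477+0.000j, V5=17.89+0.000j, V6=43.29+0.000j, V7=5.487+0.000j, V8=4.187-0.07523j, V9=22.98+0.000j
aux → i_V1=-0.07562+0.000j, i_V2=0.05104+0.000j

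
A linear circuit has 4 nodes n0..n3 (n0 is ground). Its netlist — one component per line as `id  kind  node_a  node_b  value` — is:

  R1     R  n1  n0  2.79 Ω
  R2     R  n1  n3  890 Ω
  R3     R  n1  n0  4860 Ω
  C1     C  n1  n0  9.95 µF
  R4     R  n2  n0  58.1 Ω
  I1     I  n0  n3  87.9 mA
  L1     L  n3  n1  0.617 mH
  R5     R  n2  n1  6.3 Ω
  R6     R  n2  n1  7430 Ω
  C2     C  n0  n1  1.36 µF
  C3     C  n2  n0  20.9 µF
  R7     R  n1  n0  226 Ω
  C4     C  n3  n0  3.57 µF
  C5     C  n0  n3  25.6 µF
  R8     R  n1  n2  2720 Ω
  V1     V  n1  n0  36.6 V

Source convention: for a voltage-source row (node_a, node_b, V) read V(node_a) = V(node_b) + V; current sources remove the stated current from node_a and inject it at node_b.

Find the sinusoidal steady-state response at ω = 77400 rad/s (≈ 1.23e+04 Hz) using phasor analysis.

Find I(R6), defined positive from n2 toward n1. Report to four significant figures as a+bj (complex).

Apply KCL at each of the 3 non-ground nodes and solve the resulting linear system.
Node n1: branches {R1, R2, R3, C1, L1, R5, R6, C2, R7, R8, V1} → V_1 = 36.60+0.000j
Node n2: branches {R4, R5, R6, C3, R8} → V_2 = 0.3883-3.560j
Node n3: branches {R2, I1, L1, C4, C5} → V_3 = -0.3426-0.05785j
Source currents: i(V1)=-19.10-31.83j

-0.004874-0.0004792j A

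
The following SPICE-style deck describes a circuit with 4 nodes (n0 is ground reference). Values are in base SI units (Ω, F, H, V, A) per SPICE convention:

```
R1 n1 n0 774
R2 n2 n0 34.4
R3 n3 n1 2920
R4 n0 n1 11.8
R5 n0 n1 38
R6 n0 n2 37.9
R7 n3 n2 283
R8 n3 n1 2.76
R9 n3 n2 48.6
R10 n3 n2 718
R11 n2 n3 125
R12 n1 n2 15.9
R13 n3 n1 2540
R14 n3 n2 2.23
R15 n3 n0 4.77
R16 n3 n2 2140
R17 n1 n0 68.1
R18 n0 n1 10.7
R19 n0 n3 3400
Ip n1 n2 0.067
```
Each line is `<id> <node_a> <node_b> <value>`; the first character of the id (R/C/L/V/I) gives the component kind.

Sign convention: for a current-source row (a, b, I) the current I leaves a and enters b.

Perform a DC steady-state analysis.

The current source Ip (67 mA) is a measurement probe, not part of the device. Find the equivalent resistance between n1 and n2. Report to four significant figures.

MNA unknowns: 3 node voltages V₁..V_3
R1: Y=0.001292 on G[1,0]
R2: Y=0.02907 on G[2,0]
R3: Y=0.0003425 on G[3,1]
R4: Y=0.08475 on G[0,1]
R5: Y=0.02632 on G[0,1]
R6: Y=0.02639 on G[0,2]
R7: Y=0.003534 on G[3,2]
R8: Y=0.3623 on G[3,1]
R9: Y=0.02058 on G[3,2]
R10: Y=0.001393 on G[3,2]
R11: Y=0.008000 on G[2,3]
R12: Y=0.06289 on G[1,2]
R13: Y=0.0003937 on G[3,1]
R14: Y=0.4484 on G[3,2]
R15: Y=0.2096 on G[3,0]
R16: Y=0.0004673 on G[3,2]
R17: Y=0.01468 on G[1,0]
R18: Y=0.09346 on G[0,1]
R19: Y=0.0002941 on G[0,3]
Ip: z[1]−=0.067, z[2]+=0.067
solve → V1=-0.06951, V2=0.1344, V3=0.03751

R_eq = 3.043 Ω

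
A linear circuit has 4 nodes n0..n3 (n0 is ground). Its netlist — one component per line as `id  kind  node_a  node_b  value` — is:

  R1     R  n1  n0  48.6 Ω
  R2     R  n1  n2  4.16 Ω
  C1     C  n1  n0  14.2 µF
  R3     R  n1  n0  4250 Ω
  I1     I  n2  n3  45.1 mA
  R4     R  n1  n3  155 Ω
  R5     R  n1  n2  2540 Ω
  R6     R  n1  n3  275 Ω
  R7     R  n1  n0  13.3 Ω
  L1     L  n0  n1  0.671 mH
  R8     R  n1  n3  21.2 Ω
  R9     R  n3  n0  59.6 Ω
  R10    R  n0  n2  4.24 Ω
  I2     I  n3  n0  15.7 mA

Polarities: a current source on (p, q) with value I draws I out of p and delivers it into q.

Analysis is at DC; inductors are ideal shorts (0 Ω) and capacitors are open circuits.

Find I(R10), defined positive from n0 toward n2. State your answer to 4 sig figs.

0.02232 A

Element admittances at DC:
  Y(R1) = 0.02058 S between n1,n0
  Y(R2) = 0.2404 S between n1,n2
  Y(C1) = 0.000 S between n1,n0
  Y(R3) = 0.0002353 S between n1,n0
  I1: injects 0.0451 A into n3 (from n2)
  Y(R4) = 0.006452 S between n1,n3
  Y(R5) = 0.0003937 S between n1,n2
  Y(R6) = 0.003636 S between n1,n3
  Y(R7) = 0.07519 S between n1,n0
  L1: short n0↔n1 (DC inductor)
  Y(R8) = 0.04717 S between n1,n3
  Y(R9) = 0.01678 S between n3,n0
  Y(R10) = 0.2358 S between n0,n2
  I2: injects 0.0157 A into n0 (from n3)
Assemble and solve the 4×4 MNA system:
  V(n1)=0.000  V(n2)=-0.09462  V(n3)=0.3971
  i(L1)=4.600e-05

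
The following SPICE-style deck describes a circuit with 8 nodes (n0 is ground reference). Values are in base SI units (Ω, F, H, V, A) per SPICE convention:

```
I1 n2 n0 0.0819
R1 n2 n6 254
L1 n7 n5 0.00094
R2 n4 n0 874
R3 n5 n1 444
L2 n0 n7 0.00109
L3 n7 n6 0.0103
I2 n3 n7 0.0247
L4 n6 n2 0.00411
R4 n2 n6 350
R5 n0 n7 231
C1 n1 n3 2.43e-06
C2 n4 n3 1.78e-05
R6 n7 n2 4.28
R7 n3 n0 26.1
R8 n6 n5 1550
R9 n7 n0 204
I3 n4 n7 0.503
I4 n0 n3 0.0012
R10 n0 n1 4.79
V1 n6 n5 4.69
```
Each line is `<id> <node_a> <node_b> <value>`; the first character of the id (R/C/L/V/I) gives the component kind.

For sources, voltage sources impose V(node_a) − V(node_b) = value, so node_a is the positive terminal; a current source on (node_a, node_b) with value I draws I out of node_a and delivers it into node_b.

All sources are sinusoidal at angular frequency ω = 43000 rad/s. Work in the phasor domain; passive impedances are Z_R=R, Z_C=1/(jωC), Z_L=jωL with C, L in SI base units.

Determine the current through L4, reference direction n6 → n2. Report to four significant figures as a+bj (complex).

MNA unknowns: 7 node voltages V₁..V_7 plus 1 source current (V1)
I1: z[2]−=0.0819, z[0]+=0.0819
R1: Y=0.003937+0.000j on G[2,6]
L1: Y=0.000-0.02474j on G[7,5]
R2: Y=0.001144+0.000j on G[4,0]
R3: Y=0.002252+0.000j on G[5,1]
L2: Y=0.000-0.02134j on G[0,7]
L3: Y=0.000-0.002258j on G[7,6]
I2: z[3]−=0.0247, z[7]+=0.0247
L4: Y=0.000-0.005658j on G[6,2]
R4: Y=0.002857+0.000j on G[2,6]
R5: Y=0.004329+0.000j on G[0,7]
C1: Y=0.000+0.1045j on G[1,3]
C2: Y=0.000+0.7654j on G[4,3]
R6: Y=0.2336+0.000j on G[7,2]
R7: Y=0.03831+0.000j on G[3,0]
R8: Y=0.0006452+0.000j on G[6,5]
R9: Y=0.004902+0.000j on G[7,0]
I3: z[4]−=0.503, z[7]+=0.503
I4: z[0]−=0.0012, z[3]+=0.0012
R10: Y=0.2088+0.000j on G[0,1]
V1: row V6−V5=4.69, i_V1 at 6,5
solve → V1=-1.827-0.4813j, V2=8.308+15.99j, V3=-3.111+3.383j, V4=-3.117+4.035j, V5=8.105+14.50j, V6=12.80+14.50j, V7=8.564+16.14j
aux → i_V1=-0.02135+0.04509j

-0.008447-0.02539j A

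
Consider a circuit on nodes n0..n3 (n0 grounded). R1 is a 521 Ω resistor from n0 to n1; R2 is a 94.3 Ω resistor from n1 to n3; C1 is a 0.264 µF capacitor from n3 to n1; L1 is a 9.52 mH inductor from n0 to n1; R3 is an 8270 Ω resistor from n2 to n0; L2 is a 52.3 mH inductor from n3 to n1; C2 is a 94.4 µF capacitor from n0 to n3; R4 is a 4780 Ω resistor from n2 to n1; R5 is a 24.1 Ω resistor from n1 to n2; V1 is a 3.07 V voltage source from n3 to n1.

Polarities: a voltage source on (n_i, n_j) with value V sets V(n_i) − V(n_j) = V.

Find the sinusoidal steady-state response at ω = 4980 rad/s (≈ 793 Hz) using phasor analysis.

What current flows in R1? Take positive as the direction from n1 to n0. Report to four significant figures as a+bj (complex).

-0.006169-2.803e-05j A

Element admittances at ω=4980 rad/s:
  Y(R1) = 0.001919+0.000j S between n0,n1
  Y(R2) = 0.01060+0.000j S between n1,n3
  Y(C1) = 0.000+0.001315j S between n3,n1
  Y(L1) = 0.000-0.02109j S between n0,n1
  Y(R3) = 0.0001209+0.000j S between n2,n0
  Y(L2) = 0.000-0.003839j S between n3,n1
  Y(C2) = 0.000+0.4701j S between n0,n3
  Y(R4) = 0.0002092+0.000j S between n2,n1
  Y(R5) = 0.04149+0.000j S between n1,n2
  V1: constraint V(n3)−V(n1) = 3.07
Assemble and solve the 4×4 MNA system:
  V(n1)=-3.214-0.01460j  V(n2)=-3.205-0.01456j  V(n3)=-0.1441-0.01460j
  i(V1)=-0.03942+0.07552j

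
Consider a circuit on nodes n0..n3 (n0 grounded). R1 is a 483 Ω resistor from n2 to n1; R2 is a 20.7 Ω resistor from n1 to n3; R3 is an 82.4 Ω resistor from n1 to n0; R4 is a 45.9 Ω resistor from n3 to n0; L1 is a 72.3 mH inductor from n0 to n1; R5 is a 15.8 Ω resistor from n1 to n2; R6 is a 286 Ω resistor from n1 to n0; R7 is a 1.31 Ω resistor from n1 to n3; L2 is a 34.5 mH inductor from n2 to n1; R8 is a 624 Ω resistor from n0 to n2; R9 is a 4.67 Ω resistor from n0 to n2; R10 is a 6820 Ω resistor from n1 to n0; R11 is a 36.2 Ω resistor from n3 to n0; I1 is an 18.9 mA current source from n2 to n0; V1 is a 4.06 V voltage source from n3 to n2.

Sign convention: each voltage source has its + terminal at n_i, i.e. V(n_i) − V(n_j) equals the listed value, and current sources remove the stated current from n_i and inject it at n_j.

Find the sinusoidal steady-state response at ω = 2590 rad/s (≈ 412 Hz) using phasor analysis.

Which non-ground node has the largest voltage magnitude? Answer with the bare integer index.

MNA unknowns: 3 node voltages V₁..V_3 plus 1 source current (V1)
R1: Y=0.002070+0.000j on G[2,1]
R2: Y=0.04831+0.000j on G[1,3]
R3: Y=0.01214+0.000j on G[1,0]
R4: Y=0.02179+0.000j on G[3,0]
L1: Y=0.000-0.005340j on G[0,1]
R5: Y=0.06329+0.000j on G[1,2]
R6: Y=0.003497+0.000j on G[1,0]
R7: Y=0.7634+0.000j on G[1,3]
L2: Y=0.000-0.01119j on G[2,1]
R8: Y=0.001603+0.000j on G[0,2]
R9: Y=0.2141+0.000j on G[0,2]
R10: Y=0.0001466+0.000j on G[1,0]
R11: Y=0.02762+0.000j on G[3,0]
I1: z[2]−=0.0189, z[0]+=0.0189
V1: row V3−V2=4.06, i_V1 at 3,2
solve → V1=2.715+0.1100j, V2=-0.9917+0.04814j, V3=3.068+0.04814j
aux → i_V1=-0.4380+0.04783j

3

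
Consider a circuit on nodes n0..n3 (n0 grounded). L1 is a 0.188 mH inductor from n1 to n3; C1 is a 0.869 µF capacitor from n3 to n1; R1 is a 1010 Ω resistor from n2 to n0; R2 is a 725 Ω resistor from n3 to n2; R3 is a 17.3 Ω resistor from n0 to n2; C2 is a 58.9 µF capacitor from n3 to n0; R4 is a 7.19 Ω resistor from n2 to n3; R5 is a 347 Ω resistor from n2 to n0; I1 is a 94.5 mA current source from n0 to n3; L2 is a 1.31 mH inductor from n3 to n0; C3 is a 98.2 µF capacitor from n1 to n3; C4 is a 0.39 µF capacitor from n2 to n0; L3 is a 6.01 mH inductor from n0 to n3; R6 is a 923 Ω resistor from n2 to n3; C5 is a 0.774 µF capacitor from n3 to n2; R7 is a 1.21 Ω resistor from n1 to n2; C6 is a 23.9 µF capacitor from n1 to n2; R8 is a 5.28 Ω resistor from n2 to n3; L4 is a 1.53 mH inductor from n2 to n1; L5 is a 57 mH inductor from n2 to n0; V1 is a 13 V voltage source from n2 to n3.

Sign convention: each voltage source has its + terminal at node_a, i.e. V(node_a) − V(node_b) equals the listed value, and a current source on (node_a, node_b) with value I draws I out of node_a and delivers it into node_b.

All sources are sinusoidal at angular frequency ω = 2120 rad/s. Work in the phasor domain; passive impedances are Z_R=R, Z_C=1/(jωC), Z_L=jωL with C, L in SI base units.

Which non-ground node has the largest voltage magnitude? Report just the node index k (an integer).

2

MNA unknowns: 3 node voltages V₁..V_3 plus 1 source current (V1)
L1: Y=0.000-2.509j on G[1,3]
C1: Y=0.000+0.001842j on G[3,1]
R1: Y=0.0009901+0.000j on G[2,0]
R2: Y=0.001379+0.000j on G[3,2]
R3: Y=0.05780+0.000j on G[0,2]
C2: Y=0.000+0.1249j on G[3,0]
R4: Y=0.1391+0.000j on G[2,3]
R5: Y=0.002882+0.000j on G[2,0]
I1: z[0]−=0.0945, z[3]+=0.0945
L2: Y=0.000-0.3601j on G[3,0]
C3: Y=0.000+0.2082j on G[1,3]
C4: Y=0.000+0.0008268j on G[2,0]
L3: Y=0.000-0.07849j on G[0,3]
R6: Y=0.001083+0.000j on G[2,3]
C5: Y=0.000+0.001641j on G[3,2]
R7: Y=0.8264+0.000j on G[1,2]
C6: Y=0.000+0.05067j on G[1,2]
R8: Y=0.1894+0.000j on G[2,3]
L4: Y=0.000-0.3083j on G[2,1]
L5: Y=0.000-0.008275j on G[2,0]
V1: row V2−V3=13, i_V1 at 2,3
solve → V1=1.717+1.353j, V2=12.30-2.068j, V3=-0.6987-2.068j
aux → i_V1=-12.91+5.752j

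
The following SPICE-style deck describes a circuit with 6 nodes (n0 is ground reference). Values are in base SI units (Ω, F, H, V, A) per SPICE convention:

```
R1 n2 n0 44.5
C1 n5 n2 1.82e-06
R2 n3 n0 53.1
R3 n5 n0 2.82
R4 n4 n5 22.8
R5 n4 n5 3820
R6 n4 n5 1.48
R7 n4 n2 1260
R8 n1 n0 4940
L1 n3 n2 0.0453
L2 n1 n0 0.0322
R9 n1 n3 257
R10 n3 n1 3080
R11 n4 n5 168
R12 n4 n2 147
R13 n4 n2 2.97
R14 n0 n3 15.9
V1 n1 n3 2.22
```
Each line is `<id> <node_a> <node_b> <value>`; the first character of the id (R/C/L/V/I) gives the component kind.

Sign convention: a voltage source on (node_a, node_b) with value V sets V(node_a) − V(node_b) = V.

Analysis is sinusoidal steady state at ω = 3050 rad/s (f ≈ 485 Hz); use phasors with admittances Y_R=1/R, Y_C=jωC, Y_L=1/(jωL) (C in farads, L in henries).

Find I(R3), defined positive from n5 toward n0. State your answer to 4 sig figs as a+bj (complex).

Apply KCL at each of the 5 non-ground nodes and solve the resulting linear system.
Node n1: branches {R8, L2, R9, R10, V1} → V_1 = 2.159+0.2619j
Node n2: branches {R1, C1, R7, L1, R12, R13} → V_2 = 0.01151+0.003068j
Node n3: branches {R2, L1, R9, R10, R14, V1} → V_3 = -0.06091+0.2619j
Node n4: branches {R4, R5, R6, R7, R11, R12, R13} → V_4 = 0.006793+0.001858j
Node n5: branches {C1, R3, R4, R5, R6, R11} → V_5 = 0.004554+0.001284j
Source currents: i(V1)=-0.01246+0.02193j

0.001615+0.0004552j A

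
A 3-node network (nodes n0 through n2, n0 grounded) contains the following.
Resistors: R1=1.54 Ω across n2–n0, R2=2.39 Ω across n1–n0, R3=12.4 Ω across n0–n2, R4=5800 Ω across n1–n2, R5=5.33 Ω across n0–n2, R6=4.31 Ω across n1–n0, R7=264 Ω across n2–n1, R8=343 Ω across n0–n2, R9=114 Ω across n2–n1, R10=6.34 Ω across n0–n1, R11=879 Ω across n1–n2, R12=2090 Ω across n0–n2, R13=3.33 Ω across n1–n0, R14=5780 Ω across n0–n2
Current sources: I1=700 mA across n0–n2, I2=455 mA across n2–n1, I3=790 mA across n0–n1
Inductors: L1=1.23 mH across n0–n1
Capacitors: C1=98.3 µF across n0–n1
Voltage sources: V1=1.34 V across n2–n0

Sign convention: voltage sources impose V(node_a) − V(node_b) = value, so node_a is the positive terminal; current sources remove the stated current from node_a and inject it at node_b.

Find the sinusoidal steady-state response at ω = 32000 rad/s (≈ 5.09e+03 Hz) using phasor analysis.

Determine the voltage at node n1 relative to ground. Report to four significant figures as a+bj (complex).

0.1290-0.3586j V

Apply KCL at each of the 2 non-ground nodes and solve the resulting linear system.
Node n1: branches {R2, R4, R6, R7, I2, I3, L1, R9, R10, R11, R13, C1} → V_1 = 0.1290-0.3586j
Node n2: branches {R1, R3, R4, R5, I1, R7, I2, R8, R9, R11, R12, R14, V1} → V_2 = 1.340+0.000j
Source currents: i(V1)=-1.006-0.004973j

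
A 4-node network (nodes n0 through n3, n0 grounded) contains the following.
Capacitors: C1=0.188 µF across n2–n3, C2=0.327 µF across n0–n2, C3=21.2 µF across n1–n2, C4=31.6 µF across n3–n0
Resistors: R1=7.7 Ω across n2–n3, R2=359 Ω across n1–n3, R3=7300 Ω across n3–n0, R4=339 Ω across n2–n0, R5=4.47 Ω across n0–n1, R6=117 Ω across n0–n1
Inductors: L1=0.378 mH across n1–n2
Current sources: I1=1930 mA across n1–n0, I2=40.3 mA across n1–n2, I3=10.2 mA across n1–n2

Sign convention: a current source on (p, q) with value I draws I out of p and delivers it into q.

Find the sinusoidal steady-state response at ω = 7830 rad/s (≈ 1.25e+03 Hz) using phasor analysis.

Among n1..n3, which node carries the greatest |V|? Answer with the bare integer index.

MNA unknowns: 3 node voltages V₁..V_3
C1: Y=0.000+0.001472j on G[2,3]
C2: Y=0.000+0.002560j on G[0,2]
C3: Y=0.000+0.1660j on G[1,2]
R1: Y=0.1299+0.000j on G[2,3]
L1: Y=0.000-0.3379j on G[1,2]
I1: z[1]−=1.93, z[0]+=1.93
R2: Y=0.002786+0.000j on G[1,3]
I2: z[1]−=0.0403, z[2]+=0.0403
R3: Y=0.0001370+0.000j on G[3,0]
R4: Y=0.002950+0.000j on G[2,0]
C4: Y=0.000+0.2474j on G[3,0]
R5: Y=0.2237+0.000j on G[0,1]
R6: Y=0.008547+0.000j on G[0,1]
I3: z[1]−=0.0102, z[2]+=0.0102
solve → V1=-5.310-0.5020j, V2=-4.579+3.752j, V3=0.4724+2.723j

2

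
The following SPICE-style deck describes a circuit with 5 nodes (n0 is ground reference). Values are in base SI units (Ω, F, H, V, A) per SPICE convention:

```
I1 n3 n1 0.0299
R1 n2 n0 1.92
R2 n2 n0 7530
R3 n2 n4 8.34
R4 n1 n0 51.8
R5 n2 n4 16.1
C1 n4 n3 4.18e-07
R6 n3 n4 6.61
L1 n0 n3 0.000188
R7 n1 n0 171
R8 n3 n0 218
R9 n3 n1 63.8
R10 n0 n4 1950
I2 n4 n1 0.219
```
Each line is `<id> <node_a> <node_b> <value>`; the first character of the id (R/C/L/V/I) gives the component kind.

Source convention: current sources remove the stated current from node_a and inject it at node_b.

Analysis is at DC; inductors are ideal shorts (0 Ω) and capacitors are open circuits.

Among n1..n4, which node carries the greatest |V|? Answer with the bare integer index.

Element admittances at DC:
  I1: injects 0.0299 A into n1 (from n3)
  Y(R1) = 0.5208 S between n2,n0
  Y(R2) = 0.0001328 S between n2,n0
  Y(R3) = 0.1199 S between n2,n4
  Y(R4) = 0.01931 S between n1,n0
  Y(R5) = 0.06211 S between n2,n4
  Y(C1) = 0.000 S between n4,n3
  Y(R6) = 0.1513 S between n3,n4
  L1: short n0↔n3 (DC inductor)
  Y(R7) = 0.005848 S between n1,n0
  Y(R8) = 0.004587 S between n3,n0
  Y(R9) = 0.01567 S between n3,n1
  Y(R10) = 0.0005128 S between n0,n4
  I2: injects 0.219 A into n1 (from n4)
Assemble and solve the 5×5 MNA system:
  V(n1)=6.096  V(n2)=-0.1978  V(n3)=0.000  V(n4)=-0.7639
  i(L1)=0.04991

1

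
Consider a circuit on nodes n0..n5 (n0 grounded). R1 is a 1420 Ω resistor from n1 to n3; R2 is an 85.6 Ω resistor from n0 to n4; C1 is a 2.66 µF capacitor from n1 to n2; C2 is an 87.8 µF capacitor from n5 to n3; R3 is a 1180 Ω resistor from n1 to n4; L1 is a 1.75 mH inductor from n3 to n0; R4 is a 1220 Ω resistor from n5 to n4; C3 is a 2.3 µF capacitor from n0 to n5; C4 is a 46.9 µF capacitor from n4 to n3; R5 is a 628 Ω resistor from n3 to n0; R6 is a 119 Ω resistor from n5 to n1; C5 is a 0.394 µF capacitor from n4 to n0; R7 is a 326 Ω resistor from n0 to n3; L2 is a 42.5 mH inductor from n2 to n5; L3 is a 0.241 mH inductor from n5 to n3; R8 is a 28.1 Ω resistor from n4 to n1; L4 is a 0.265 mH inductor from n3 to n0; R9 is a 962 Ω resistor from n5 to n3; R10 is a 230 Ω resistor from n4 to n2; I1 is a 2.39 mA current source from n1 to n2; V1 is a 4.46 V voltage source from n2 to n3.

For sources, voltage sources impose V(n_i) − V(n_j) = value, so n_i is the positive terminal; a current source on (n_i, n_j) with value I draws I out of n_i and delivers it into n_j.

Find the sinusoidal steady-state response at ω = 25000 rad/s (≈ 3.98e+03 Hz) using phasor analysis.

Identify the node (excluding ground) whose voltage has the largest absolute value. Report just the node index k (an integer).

2

Element admittances at ω=25000 rad/s:
  Y(R1) = 0.0007042+0.000j S between n1,n3
  Y(R2) = 0.01168+0.000j S between n0,n4
  Y(C1) = 0.000+0.06650j S between n1,n2
  Y(C2) = 0.000+2.195j S between n5,n3
  Y(R3) = 0.0008475+0.000j S between n1,n4
  Y(L1) = 0.000-0.02286j S between n3,n0
  Y(R4) = 0.0008197+0.000j S between n5,n4
  Y(C3) = 0.000+0.05750j S between n0,n5
  Y(C4) = 0.000+1.173j S between n4,n3
  Y(R5) = 0.001592+0.000j S between n3,n0
  Y(R6) = 0.008403+0.000j S between n5,n1
  Y(C5) = 0.000+0.009850j S between n4,n0
  Y(R7) = 0.003067+0.000j S between n0,n3
  Y(L2) = 0.000-0.0009412j S between n2,n5
  Y(L3) = 0.000-0.1660j S between n5,n3
  Y(R8) = 0.03559+0.000j S between n4,n1
  Y(L4) = 0.000-0.1509j S between n3,n0
  Y(R9) = 0.001040+0.000j S between n5,n3
  Y(R10) = 0.004348+0.000j S between n4,n2
  I1: injects 0.00239 A into n2 (from n1)
  V1: constraint V(n2)−V(n3) = 4.46
Assemble and solve the 6×6 MNA system:
  V(n1)=2.991+2.027j  V(n2)=4.455-0.02262j  V(n3)=-0.005284-0.02262j  V(n4)=0.06291-0.1282j  V(n5)=0.001124-0.03407j
  i(V1)=-0.1530-0.09357j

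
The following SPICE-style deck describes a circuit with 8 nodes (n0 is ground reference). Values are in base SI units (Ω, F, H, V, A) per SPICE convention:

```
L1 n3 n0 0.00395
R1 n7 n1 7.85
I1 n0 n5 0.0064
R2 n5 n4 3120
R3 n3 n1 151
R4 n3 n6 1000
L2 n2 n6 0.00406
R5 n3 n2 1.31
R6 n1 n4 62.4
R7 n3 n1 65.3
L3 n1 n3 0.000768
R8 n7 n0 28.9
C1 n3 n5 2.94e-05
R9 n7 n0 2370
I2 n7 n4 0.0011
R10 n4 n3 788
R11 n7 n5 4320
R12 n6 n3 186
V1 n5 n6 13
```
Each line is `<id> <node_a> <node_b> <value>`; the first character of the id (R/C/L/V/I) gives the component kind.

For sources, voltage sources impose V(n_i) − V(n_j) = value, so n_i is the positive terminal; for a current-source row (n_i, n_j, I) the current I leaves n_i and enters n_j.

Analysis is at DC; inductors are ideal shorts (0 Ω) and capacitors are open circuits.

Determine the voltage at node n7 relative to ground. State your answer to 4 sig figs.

MNA unknowns: 7 node voltages V₁..V_7 plus 4 source currents (L1, L2, L3, V1)
L1: row V3−V0=0, i_L1 at 3,0
R1: Y=0.1274 on G[7,1]
I1: z[0]−=0.0064, z[5]+=0.0064
R2: Y=0.0003205 on G[5,4]
R3: Y=0.006623 on G[3,1]
R4: Y=0.001000 on G[3,6]
L2: row V2−V6=0, i_L2 at 2,6
R5: Y=0.7634 on G[3,2]
R6: Y=0.01603 on G[1,4]
R7: Y=0.01531 on G[3,1]
L3: row V1−V3=0, i_L3 at 1,3
R8: Y=0.03460 on G[7,0]
C1: Y=0.000 on G[3,5]
R9: Y=0.0004219 on G[7,0]
I2: z[7]−=0.0011, z[4]+=0.0011
R10: Y=0.001269 on G[4,3]
R11: Y=0.0002315 on G[7,5]
R12: Y=0.005376 on G[6,3]
V1: row V5−V6=13, i_V1 at 5,6
solve → V1=0.000, V2=-0.0008794, V3=0.000, V4=0.2990, V5=13.00, V6=-0.0008794, V7=0.01174
aux → i_L1=0.005989, i_L2=0.0006713, i_L3=0.006286, i_V1=-0.0006769

0.01174 V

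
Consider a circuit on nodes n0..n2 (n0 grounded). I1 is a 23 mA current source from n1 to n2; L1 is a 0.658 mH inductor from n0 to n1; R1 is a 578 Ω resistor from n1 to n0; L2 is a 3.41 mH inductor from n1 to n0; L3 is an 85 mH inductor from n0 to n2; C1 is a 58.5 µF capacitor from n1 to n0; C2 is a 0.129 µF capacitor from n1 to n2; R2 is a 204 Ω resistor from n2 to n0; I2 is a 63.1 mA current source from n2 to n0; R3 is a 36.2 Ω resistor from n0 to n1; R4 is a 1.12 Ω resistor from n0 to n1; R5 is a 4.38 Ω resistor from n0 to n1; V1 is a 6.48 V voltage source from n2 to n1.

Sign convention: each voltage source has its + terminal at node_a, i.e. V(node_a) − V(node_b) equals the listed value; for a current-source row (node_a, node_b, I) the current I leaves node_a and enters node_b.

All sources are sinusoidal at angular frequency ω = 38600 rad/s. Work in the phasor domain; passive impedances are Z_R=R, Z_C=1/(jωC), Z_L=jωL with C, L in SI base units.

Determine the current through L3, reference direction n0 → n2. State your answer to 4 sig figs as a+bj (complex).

MNA unknowns: 2 node voltages V₁..V_2 plus 1 source current (V1)
I1: z[1]−=0.023, z[2]+=0.023
L1: Y=0.000-0.03937j on G[0,1]
R1: Y=0.001730+0.000j on G[1,0]
L2: Y=0.000-0.007597j on G[1,0]
L3: Y=0.000-0.0003048j on G[0,2]
C1: Y=0.000+2.258j on G[1,0]
C2: Y=0.000+0.004979j on G[1,2]
R2: Y=0.004902+0.000j on G[2,0]
I2: z[2]−=0.0631, z[0]+=0.0631
R3: Y=0.02762+0.000j on G[0,1]
R4: Y=0.8929+0.000j on G[0,1]
R5: Y=0.2283+0.000j on G[0,1]
V1: row V2−V1=6.48, i_V1 at 2,1
solve → V1=-0.01691+0.03407j, V2=6.463+0.03407j
aux → i_V1=-0.07179-0.03046j

-1.038e-05+0.001970j A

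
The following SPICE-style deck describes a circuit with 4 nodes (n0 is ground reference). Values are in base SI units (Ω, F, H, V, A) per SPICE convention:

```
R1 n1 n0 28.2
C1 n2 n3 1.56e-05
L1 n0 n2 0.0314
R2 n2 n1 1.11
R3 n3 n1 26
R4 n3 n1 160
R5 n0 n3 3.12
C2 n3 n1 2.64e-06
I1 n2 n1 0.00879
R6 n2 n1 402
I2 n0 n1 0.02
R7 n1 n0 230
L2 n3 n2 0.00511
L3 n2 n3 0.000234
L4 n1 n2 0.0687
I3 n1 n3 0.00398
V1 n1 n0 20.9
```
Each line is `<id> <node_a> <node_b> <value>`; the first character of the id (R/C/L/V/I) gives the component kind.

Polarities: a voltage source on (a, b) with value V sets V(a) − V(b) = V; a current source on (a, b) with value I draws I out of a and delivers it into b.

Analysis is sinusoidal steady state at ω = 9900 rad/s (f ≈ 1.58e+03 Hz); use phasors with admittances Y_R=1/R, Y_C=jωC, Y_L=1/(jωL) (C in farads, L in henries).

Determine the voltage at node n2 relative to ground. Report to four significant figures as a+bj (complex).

17.93+2.858j V

Apply KCL at each of the 3 non-ground nodes and solve the resulting linear system.
Node n1: branches {R1, R2, R3, R4, C2, I1, R6, I2, R7, L4, I3, V1} → V_1 = 20.90+0.000j
Node n2: branches {C1, L1, R2, I1, R6, L2, L3, L4} → V_2 = 17.93+2.858j
Node n3: branches {C1, R3, R4, R5, C2, L2, L3, I3} → V_3 = 9.418-6.101j
Source currents: i(V1)=-3.840+2.013j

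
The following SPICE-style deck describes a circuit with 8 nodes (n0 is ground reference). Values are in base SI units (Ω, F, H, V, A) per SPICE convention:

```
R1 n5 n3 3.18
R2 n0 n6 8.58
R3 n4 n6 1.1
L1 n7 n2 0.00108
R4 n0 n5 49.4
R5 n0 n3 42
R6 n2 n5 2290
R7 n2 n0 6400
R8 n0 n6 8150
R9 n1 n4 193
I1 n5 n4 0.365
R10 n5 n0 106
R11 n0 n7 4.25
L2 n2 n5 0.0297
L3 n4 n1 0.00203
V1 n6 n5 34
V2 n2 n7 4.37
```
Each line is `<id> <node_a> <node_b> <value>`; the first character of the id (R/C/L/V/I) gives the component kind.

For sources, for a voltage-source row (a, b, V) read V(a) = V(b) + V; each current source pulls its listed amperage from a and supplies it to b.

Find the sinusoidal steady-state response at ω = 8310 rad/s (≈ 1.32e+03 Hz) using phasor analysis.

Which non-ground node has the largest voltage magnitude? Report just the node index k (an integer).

5

Apply KCL at each of the 7 non-ground nodes and solve the resulting linear system.
Node n1: branches {R9, L3} → V_1 = 10.96-0.6642j
Node n2: branches {L1, R6, R7, L2, V2} → V_2 = 4.296+0.4753j
Node n3: branches {R1, R5} → V_3 = -21.80-0.6174j
Node n4: branches {R3, R9, I1, L3} → V_4 = 10.96-0.6642j
Node n5: branches {R1, R4, R6, I1, R10, L2, V1} → V_5 = -23.45-0.6642j
Node n6: branches {R2, R3, R8, V1} → V_6 = 10.55-0.6642j
Node n7: branches {L1, R11, V2} → V_7 = -0.07396+0.4753j
Source currents: i(V1)=-0.8664+0.07749j, i(V2)=-0.01740+0.5987j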